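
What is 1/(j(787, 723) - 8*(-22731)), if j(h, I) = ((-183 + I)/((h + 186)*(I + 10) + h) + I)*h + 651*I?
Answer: 178499/218040561723 ≈ 8.1865e-7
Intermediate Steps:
j(h, I) = 651*I + h*(I + (-183 + I)/(h + (10 + I)*(186 + h))) (j(h, I) = ((-183 + I)/((186 + h)*(10 + I) + h) + I)*h + 651*I = ((-183 + I)/((10 + I)*(186 + h) + h) + I)*h + 651*I = ((-183 + I)/(h + (10 + I)*(186 + h)) + I)*h + 651*I = (I + (-183 + I)/(h + (10 + I)*(186 + h)))*h + 651*I = h*(I + (-183 + I)/(h + (10 + I)*(186 + h))) + 651*I = 651*I + h*(I + (-183 + I)/(h + (10 + I)*(186 + h))))
1/(j(787, 723) - 8*(-22731)) = 1/((-183*787 + 121086*723² + 1210860*723 + 723²*787² + 11*723*787² + 837*787*723² + 9022*723*787)/(1860 + 11*787 + 186*723 + 723*787) - 8*(-22731)) = 1/((-144021 + 121086*522729 + 875451780 + 522729*619369 + 11*723*619369 + 837*787*522729 + 5133527022)/(1860 + 8657 + 134478 + 569001) + 181848) = 1/((-144021 + 63295163694 + 875451780 + 323762138001 + 4925841657 + 344331524151 + 5133527022)/713996 + 181848) = 1/((1/713996)*742323502284 + 181848) = 1/(185580875571/178499 + 181848) = 1/(218040561723/178499) = 178499/218040561723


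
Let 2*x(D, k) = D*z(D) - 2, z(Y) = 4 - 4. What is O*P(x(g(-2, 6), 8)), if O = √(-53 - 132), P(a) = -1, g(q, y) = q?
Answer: -I*√185 ≈ -13.601*I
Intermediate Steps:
z(Y) = 0
x(D, k) = -1 (x(D, k) = (D*0 - 2)/2 = (0 - 2)/2 = (½)*(-2) = -1)
O = I*√185 (O = √(-185) = I*√185 ≈ 13.601*I)
O*P(x(g(-2, 6), 8)) = (I*√185)*(-1) = -I*√185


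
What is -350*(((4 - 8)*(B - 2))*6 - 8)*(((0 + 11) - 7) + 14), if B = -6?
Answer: -1159200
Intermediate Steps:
-350*(((4 - 8)*(B - 2))*6 - 8)*(((0 + 11) - 7) + 14) = -350*(((4 - 8)*(-6 - 2))*6 - 8)*(((0 + 11) - 7) + 14) = -350*(-4*(-8)*6 - 8)*((11 - 7) + 14) = -350*(32*6 - 8)*(4 + 14) = -350*(192 - 8)*18 = -64400*18 = -350*3312 = -1159200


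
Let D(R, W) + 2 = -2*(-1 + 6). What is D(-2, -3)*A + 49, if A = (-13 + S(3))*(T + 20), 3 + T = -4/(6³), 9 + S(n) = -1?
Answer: 42623/9 ≈ 4735.9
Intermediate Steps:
S(n) = -10 (S(n) = -9 - 1 = -10)
T = -163/54 (T = -3 - 4/(6³) = -3 - 4/216 = -3 - 4*1/216 = -3 - 1/54 = -163/54 ≈ -3.0185)
D(R, W) = -12 (D(R, W) = -2 - 2*(-1 + 6) = -2 - 2*5 = -2 - 10 = -12)
A = -21091/54 (A = (-13 - 10)*(-163/54 + 20) = -23*917/54 = -21091/54 ≈ -390.57)
D(-2, -3)*A + 49 = -12*(-21091/54) + 49 = 42182/9 + 49 = 42623/9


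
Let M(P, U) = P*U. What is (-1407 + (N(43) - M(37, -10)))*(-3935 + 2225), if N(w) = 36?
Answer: 1711710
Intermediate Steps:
(-1407 + (N(43) - M(37, -10)))*(-3935 + 2225) = (-1407 + (36 - 37*(-10)))*(-3935 + 2225) = (-1407 + (36 - 1*(-370)))*(-1710) = (-1407 + (36 + 370))*(-1710) = (-1407 + 406)*(-1710) = -1001*(-1710) = 1711710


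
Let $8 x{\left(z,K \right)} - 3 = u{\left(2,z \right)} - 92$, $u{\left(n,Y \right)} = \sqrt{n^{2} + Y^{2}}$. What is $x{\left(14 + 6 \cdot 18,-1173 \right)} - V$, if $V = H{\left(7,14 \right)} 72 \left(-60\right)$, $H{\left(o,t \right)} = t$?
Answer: $\frac{483751}{8} + \frac{\sqrt{3722}}{4} \approx 60484.0$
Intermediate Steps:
$V = -60480$ ($V = 14 \cdot 72 \left(-60\right) = 1008 \left(-60\right) = -60480$)
$u{\left(n,Y \right)} = \sqrt{Y^{2} + n^{2}}$
$x{\left(z,K \right)} = - \frac{89}{8} + \frac{\sqrt{4 + z^{2}}}{8}$ ($x{\left(z,K \right)} = \frac{3}{8} + \frac{\sqrt{z^{2} + 2^{2}} - 92}{8} = \frac{3}{8} + \frac{\sqrt{z^{2} + 4} - 92}{8} = \frac{3}{8} + \frac{\sqrt{4 + z^{2}} - 92}{8} = \frac{3}{8} + \frac{-92 + \sqrt{4 + z^{2}}}{8} = \frac{3}{8} + \left(- \frac{23}{2} + \frac{\sqrt{4 + z^{2}}}{8}\right) = - \frac{89}{8} + \frac{\sqrt{4 + z^{2}}}{8}$)
$x{\left(14 + 6 \cdot 18,-1173 \right)} - V = \left(- \frac{89}{8} + \frac{\sqrt{4 + \left(14 + 6 \cdot 18\right)^{2}}}{8}\right) - -60480 = \left(- \frac{89}{8} + \frac{\sqrt{4 + \left(14 + 108\right)^{2}}}{8}\right) + 60480 = \left(- \frac{89}{8} + \frac{\sqrt{4 + 122^{2}}}{8}\right) + 60480 = \left(- \frac{89}{8} + \frac{\sqrt{4 + 14884}}{8}\right) + 60480 = \left(- \frac{89}{8} + \frac{\sqrt{14888}}{8}\right) + 60480 = \left(- \frac{89}{8} + \frac{2 \sqrt{3722}}{8}\right) + 60480 = \left(- \frac{89}{8} + \frac{\sqrt{3722}}{4}\right) + 60480 = \frac{483751}{8} + \frac{\sqrt{3722}}{4}$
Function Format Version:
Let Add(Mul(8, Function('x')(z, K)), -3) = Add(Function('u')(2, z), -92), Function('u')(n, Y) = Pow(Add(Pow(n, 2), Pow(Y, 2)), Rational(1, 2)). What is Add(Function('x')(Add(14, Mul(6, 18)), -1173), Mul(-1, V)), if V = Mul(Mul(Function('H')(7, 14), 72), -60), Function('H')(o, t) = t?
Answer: Add(Rational(483751, 8), Mul(Rational(1, 4), Pow(3722, Rational(1, 2)))) ≈ 60484.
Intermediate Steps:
V = -60480 (V = Mul(Mul(14, 72), -60) = Mul(1008, -60) = -60480)
Function('u')(n, Y) = Pow(Add(Pow(Y, 2), Pow(n, 2)), Rational(1, 2))
Function('x')(z, K) = Add(Rational(-89, 8), Mul(Rational(1, 8), Pow(Add(4, Pow(z, 2)), Rational(1, 2)))) (Function('x')(z, K) = Add(Rational(3, 8), Mul(Rational(1, 8), Add(Pow(Add(Pow(z, 2), Pow(2, 2)), Rational(1, 2)), -92))) = Add(Rational(3, 8), Mul(Rational(1, 8), Add(Pow(Add(Pow(z, 2), 4), Rational(1, 2)), -92))) = Add(Rational(3, 8), Mul(Rational(1, 8), Add(Pow(Add(4, Pow(z, 2)), Rational(1, 2)), -92))) = Add(Rational(3, 8), Mul(Rational(1, 8), Add(-92, Pow(Add(4, Pow(z, 2)), Rational(1, 2))))) = Add(Rational(3, 8), Add(Rational(-23, 2), Mul(Rational(1, 8), Pow(Add(4, Pow(z, 2)), Rational(1, 2))))) = Add(Rational(-89, 8), Mul(Rational(1, 8), Pow(Add(4, Pow(z, 2)), Rational(1, 2)))))
Add(Function('x')(Add(14, Mul(6, 18)), -1173), Mul(-1, V)) = Add(Add(Rational(-89, 8), Mul(Rational(1, 8), Pow(Add(4, Pow(Add(14, Mul(6, 18)), 2)), Rational(1, 2)))), Mul(-1, -60480)) = Add(Add(Rational(-89, 8), Mul(Rational(1, 8), Pow(Add(4, Pow(Add(14, 108), 2)), Rational(1, 2)))), 60480) = Add(Add(Rational(-89, 8), Mul(Rational(1, 8), Pow(Add(4, Pow(122, 2)), Rational(1, 2)))), 60480) = Add(Add(Rational(-89, 8), Mul(Rational(1, 8), Pow(Add(4, 14884), Rational(1, 2)))), 60480) = Add(Add(Rational(-89, 8), Mul(Rational(1, 8), Pow(14888, Rational(1, 2)))), 60480) = Add(Add(Rational(-89, 8), Mul(Rational(1, 8), Mul(2, Pow(3722, Rational(1, 2))))), 60480) = Add(Add(Rational(-89, 8), Mul(Rational(1, 4), Pow(3722, Rational(1, 2)))), 60480) = Add(Rational(483751, 8), Mul(Rational(1, 4), Pow(3722, Rational(1, 2))))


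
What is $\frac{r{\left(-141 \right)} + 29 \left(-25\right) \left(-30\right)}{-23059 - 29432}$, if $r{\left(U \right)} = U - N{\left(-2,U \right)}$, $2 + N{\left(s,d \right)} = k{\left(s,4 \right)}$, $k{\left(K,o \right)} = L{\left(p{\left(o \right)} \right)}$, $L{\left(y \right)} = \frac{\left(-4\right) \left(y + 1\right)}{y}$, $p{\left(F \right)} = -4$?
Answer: $- \frac{21614}{52491} \approx -0.41177$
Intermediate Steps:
$L{\left(y \right)} = \frac{-4 - 4 y}{y}$ ($L{\left(y \right)} = \frac{\left(-4\right) \left(1 + y\right)}{y} = \frac{-4 - 4 y}{y}$)
$k{\left(K,o \right)} = -3$ ($k{\left(K,o \right)} = -4 - \frac{4}{-4} = -4 - -1 = -4 + 1 = -3$)
$N{\left(s,d \right)} = -5$ ($N{\left(s,d \right)} = -2 - 3 = -5$)
$r{\left(U \right)} = 5 + U$ ($r{\left(U \right)} = U - -5 = U + 5 = 5 + U$)
$\frac{r{\left(-141 \right)} + 29 \left(-25\right) \left(-30\right)}{-23059 - 29432} = \frac{\left(5 - 141\right) + 29 \left(-25\right) \left(-30\right)}{-23059 - 29432} = \frac{-136 - -21750}{-52491} = \left(-136 + 21750\right) \left(- \frac{1}{52491}\right) = 21614 \left(- \frac{1}{52491}\right) = - \frac{21614}{52491}$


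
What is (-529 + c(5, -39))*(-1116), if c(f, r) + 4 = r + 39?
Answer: 594828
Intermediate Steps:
c(f, r) = 35 + r (c(f, r) = -4 + (r + 39) = -4 + (39 + r) = 35 + r)
(-529 + c(5, -39))*(-1116) = (-529 + (35 - 39))*(-1116) = (-529 - 4)*(-1116) = -533*(-1116) = 594828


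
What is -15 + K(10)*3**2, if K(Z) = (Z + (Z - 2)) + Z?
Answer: 237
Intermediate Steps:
K(Z) = -2 + 3*Z (K(Z) = (Z + (-2 + Z)) + Z = (-2 + 2*Z) + Z = -2 + 3*Z)
-15 + K(10)*3**2 = -15 + (-2 + 3*10)*3**2 = -15 + (-2 + 30)*9 = -15 + 28*9 = -15 + 252 = 237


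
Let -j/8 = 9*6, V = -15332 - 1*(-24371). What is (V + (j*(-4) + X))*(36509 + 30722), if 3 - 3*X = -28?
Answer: 2173712692/3 ≈ 7.2457e+8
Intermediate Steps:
V = 9039 (V = -15332 + 24371 = 9039)
j = -432 (j = -72*6 = -8*54 = -432)
X = 31/3 (X = 1 - 1/3*(-28) = 1 + 28/3 = 31/3 ≈ 10.333)
(V + (j*(-4) + X))*(36509 + 30722) = (9039 + (-432*(-4) + 31/3))*(36509 + 30722) = (9039 + (1728 + 31/3))*67231 = (9039 + 5215/3)*67231 = (32332/3)*67231 = 2173712692/3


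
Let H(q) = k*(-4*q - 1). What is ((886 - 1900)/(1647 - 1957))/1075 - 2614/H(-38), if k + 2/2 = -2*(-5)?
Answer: -434868737/226443375 ≈ -1.9204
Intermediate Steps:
k = 9 (k = -1 - 2*(-5) = -1 + 10 = 9)
H(q) = -9 - 36*q (H(q) = 9*(-4*q - 1) = 9*(-1 - 4*q) = -9 - 36*q)
((886 - 1900)/(1647 - 1957))/1075 - 2614/H(-38) = ((886 - 1900)/(1647 - 1957))/1075 - 2614/(-9 - 36*(-38)) = -1014/(-310)*(1/1075) - 2614/(-9 + 1368) = -1014*(-1/310)*(1/1075) - 2614/1359 = (507/155)*(1/1075) - 2614*1/1359 = 507/166625 - 2614/1359 = -434868737/226443375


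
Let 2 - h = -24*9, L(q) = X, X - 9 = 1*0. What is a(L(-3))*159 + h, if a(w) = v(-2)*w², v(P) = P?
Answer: -25540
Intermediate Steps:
X = 9 (X = 9 + 1*0 = 9 + 0 = 9)
L(q) = 9
a(w) = -2*w²
h = 218 (h = 2 - (-24)*9 = 2 - 1*(-216) = 2 + 216 = 218)
a(L(-3))*159 + h = -2*9²*159 + 218 = -2*81*159 + 218 = -162*159 + 218 = -25758 + 218 = -25540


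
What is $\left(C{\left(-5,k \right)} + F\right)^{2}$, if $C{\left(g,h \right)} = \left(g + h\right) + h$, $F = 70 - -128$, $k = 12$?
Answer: $47089$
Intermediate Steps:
$F = 198$ ($F = 70 + 128 = 198$)
$C{\left(g,h \right)} = g + 2 h$
$\left(C{\left(-5,k \right)} + F\right)^{2} = \left(\left(-5 + 2 \cdot 12\right) + 198\right)^{2} = \left(\left(-5 + 24\right) + 198\right)^{2} = \left(19 + 198\right)^{2} = 217^{2} = 47089$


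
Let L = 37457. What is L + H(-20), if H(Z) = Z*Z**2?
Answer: 29457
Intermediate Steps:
H(Z) = Z**3
L + H(-20) = 37457 + (-20)**3 = 37457 - 8000 = 29457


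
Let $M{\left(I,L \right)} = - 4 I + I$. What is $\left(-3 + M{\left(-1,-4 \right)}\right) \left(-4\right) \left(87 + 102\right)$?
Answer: $0$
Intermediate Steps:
$M{\left(I,L \right)} = - 3 I$
$\left(-3 + M{\left(-1,-4 \right)}\right) \left(-4\right) \left(87 + 102\right) = \left(-3 - -3\right) \left(-4\right) \left(87 + 102\right) = \left(-3 + 3\right) \left(-4\right) 189 = 0 \left(-4\right) 189 = 0 \cdot 189 = 0$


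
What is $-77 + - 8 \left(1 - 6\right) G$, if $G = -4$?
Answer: $-237$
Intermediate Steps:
$-77 + - 8 \left(1 - 6\right) G = -77 + - 8 \left(1 - 6\right) \left(-4\right) = -77 + \left(-8\right) \left(-5\right) \left(-4\right) = -77 + 40 \left(-4\right) = -77 - 160 = -237$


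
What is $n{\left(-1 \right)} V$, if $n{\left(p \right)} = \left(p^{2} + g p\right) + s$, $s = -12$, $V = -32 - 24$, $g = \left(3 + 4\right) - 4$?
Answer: $784$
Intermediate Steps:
$g = 3$ ($g = 7 - 4 = 3$)
$V = -56$ ($V = -32 - 24 = -56$)
$n{\left(p \right)} = -12 + p^{2} + 3 p$ ($n{\left(p \right)} = \left(p^{2} + 3 p\right) - 12 = -12 + p^{2} + 3 p$)
$n{\left(-1 \right)} V = \left(-12 + \left(-1\right)^{2} + 3 \left(-1\right)\right) \left(-56\right) = \left(-12 + 1 - 3\right) \left(-56\right) = \left(-14\right) \left(-56\right) = 784$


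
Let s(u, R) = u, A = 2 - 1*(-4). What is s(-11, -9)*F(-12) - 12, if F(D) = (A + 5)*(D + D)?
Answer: 2892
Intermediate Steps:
A = 6 (A = 2 + 4 = 6)
F(D) = 22*D (F(D) = (6 + 5)*(D + D) = 11*(2*D) = 22*D)
s(-11, -9)*F(-12) - 12 = -242*(-12) - 12 = -11*(-264) - 12 = 2904 - 12 = 2892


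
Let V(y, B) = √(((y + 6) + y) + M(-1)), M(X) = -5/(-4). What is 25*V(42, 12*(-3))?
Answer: 25*√365/2 ≈ 238.81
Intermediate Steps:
M(X) = 5/4 (M(X) = -5*(-¼) = 5/4)
V(y, B) = √(29/4 + 2*y) (V(y, B) = √(((y + 6) + y) + 5/4) = √(((6 + y) + y) + 5/4) = √((6 + 2*y) + 5/4) = √(29/4 + 2*y))
25*V(42, 12*(-3)) = 25*(√(29 + 8*42)/2) = 25*(√(29 + 336)/2) = 25*(√365/2) = 25*√365/2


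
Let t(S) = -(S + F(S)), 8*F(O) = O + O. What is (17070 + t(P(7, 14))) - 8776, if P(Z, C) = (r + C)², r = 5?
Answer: 31371/4 ≈ 7842.8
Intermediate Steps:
F(O) = O/4 (F(O) = (O + O)/8 = (2*O)/8 = O/4)
P(Z, C) = (5 + C)²
t(S) = -5*S/4 (t(S) = -(S + S/4) = -5*S/4)
(17070 + t(P(7, 14))) - 8776 = (17070 - 5*(5 + 14)²/4) - 8776 = (17070 - 5/4*19²) - 8776 = (17070 - 5/4*361) - 8776 = (17070 - 1805/4) - 8776 = 66475/4 - 8776 = 31371/4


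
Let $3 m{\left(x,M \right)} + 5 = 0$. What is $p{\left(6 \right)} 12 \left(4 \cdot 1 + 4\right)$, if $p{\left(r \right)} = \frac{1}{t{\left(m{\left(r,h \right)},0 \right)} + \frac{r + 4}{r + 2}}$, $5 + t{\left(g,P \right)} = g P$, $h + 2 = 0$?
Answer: $- \frac{128}{5} \approx -25.6$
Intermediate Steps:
$h = -2$ ($h = -2 + 0 = -2$)
$m{\left(x,M \right)} = - \frac{5}{3}$ ($m{\left(x,M \right)} = - \frac{5}{3} + \frac{1}{3} \cdot 0 = - \frac{5}{3} + 0 = - \frac{5}{3}$)
$t{\left(g,P \right)} = -5 + P g$ ($t{\left(g,P \right)} = -5 + g P = -5 + P g$)
$p{\left(r \right)} = \frac{1}{-5 + \frac{4 + r}{2 + r}}$ ($p{\left(r \right)} = \frac{1}{\left(-5 + 0 \left(- \frac{5}{3}\right)\right) + \frac{r + 4}{r + 2}} = \frac{1}{\left(-5 + 0\right) + \frac{4 + r}{2 + r}} = \frac{1}{-5 + \frac{4 + r}{2 + r}}$)
$p{\left(6 \right)} 12 \left(4 \cdot 1 + 4\right) = \frac{-2 - 6}{2 \left(3 + 2 \cdot 6\right)} 12 \left(4 \cdot 1 + 4\right) = \frac{-2 - 6}{2 \left(3 + 12\right)} 12 \left(4 + 4\right) = \frac{1}{2} \cdot \frac{1}{15} \left(-8\right) 12 \cdot 8 = \left(- \frac{4}{15}\right) 12 \cdot 8 = \left(- \frac{16}{5}\right) 8 = - \frac{128}{5}$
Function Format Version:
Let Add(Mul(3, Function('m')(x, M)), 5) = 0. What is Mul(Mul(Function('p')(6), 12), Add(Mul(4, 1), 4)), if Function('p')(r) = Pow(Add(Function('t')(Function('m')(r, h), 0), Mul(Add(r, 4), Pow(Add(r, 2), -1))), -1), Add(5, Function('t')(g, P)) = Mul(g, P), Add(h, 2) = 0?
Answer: Rational(-128, 5) ≈ -25.600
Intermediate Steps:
h = -2 (h = Add(-2, 0) = -2)
Function('m')(x, M) = Rational(-5, 3) (Function('m')(x, M) = Add(Rational(-5, 3), Mul(Rational(1, 3), 0)) = Add(Rational(-5, 3), 0) = Rational(-5, 3))
Function('t')(g, P) = Add(-5, Mul(P, g)) (Function('t')(g, P) = Add(-5, Mul(g, P)) = Add(-5, Mul(P, g)))
Function('p')(r) = Pow(Add(-5, Mul(Pow(Add(2, r), -1), Add(4, r))), -1) (Function('p')(r) = Pow(Add(Add(-5, Mul(0, Rational(-5, 3))), Mul(Add(r, 4), Pow(Add(r, 2), -1))), -1) = Pow(Add(Add(-5, 0), Mul(Add(4, r), Pow(Add(2, r), -1))), -1) = Pow(Add(-5, Mul(Pow(Add(2, r), -1), Add(4, r))), -1))
Mul(Mul(Function('p')(6), 12), Add(Mul(4, 1), 4)) = Mul(Mul(Mul(Rational(1, 2), Pow(Add(3, Mul(2, 6)), -1), Add(-2, Mul(-1, 6))), 12), Add(Mul(4, 1), 4)) = Mul(Mul(Mul(Rational(1, 2), Pow(Add(3, 12), -1), Add(-2, -6)), 12), Add(4, 4)) = Mul(Mul(Mul(Rational(1, 2), Pow(15, -1), -8), 12), 8) = Mul(Mul(Mul(Rational(1, 2), Rational(1, 15), -8), 12), 8) = Mul(Mul(Rational(-4, 15), 12), 8) = Mul(Rational(-16, 5), 8) = Rational(-128, 5)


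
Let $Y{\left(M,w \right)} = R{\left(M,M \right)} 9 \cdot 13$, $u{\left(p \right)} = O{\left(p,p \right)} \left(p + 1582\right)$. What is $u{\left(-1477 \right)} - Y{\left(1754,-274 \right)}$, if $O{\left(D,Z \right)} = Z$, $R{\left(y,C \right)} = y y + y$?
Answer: $-360312675$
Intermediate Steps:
$R{\left(y,C \right)} = y + y^{2}$ ($R{\left(y,C \right)} = y^{2} + y = y + y^{2}$)
$u{\left(p \right)} = p \left(1582 + p\right)$ ($u{\left(p \right)} = p \left(p + 1582\right) = p \left(1582 + p\right)$)
$Y{\left(M,w \right)} = 117 M \left(1 + M\right)$ ($Y{\left(M,w \right)} = M \left(1 + M\right) 9 \cdot 13 = 9 M \left(1 + M\right) 13 = 117 M \left(1 + M\right)$)
$u{\left(-1477 \right)} - Y{\left(1754,-274 \right)} = - 1477 \left(1582 - 1477\right) - 117 \cdot 1754 \left(1 + 1754\right) = \left(-1477\right) 105 - 117 \cdot 1754 \cdot 1755 = -155085 - 360157590 = -360312675$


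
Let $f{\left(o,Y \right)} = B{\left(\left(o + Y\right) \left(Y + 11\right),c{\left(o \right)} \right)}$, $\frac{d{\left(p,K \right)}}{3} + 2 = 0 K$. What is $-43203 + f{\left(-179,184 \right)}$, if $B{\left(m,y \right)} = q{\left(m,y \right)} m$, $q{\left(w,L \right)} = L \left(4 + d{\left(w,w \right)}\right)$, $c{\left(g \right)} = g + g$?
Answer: $654897$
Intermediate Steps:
$c{\left(g \right)} = 2 g$
$d{\left(p,K \right)} = -6$ ($d{\left(p,K \right)} = -6 + 3 \cdot 0 K = -6 + 3 \cdot 0 = -6 + 0 = -6$)
$q{\left(w,L \right)} = - 2 L$ ($q{\left(w,L \right)} = L \left(4 - 6\right) = L \left(-2\right) = - 2 L$)
$B{\left(m,y \right)} = - 2 m y$ ($B{\left(m,y \right)} = - 2 y m = - 2 m y$)
$f{\left(o,Y \right)} = - 4 o \left(11 + Y\right) \left(Y + o\right)$ ($f{\left(o,Y \right)} = - 2 \left(o + Y\right) \left(Y + 11\right) 2 o = - 2 \left(Y + o\right) \left(11 + Y\right) 2 o = - 2 \left(11 + Y\right) \left(Y + o\right) 2 o = - 4 o \left(11 + Y\right) \left(Y + o\right)$)
$-43203 + f{\left(-179,184 \right)} = -43203 - - 716 \left(184^{2} + 11 \cdot 184 + 11 \left(-179\right) + 184 \left(-179\right)\right) = -43203 - - 716 \left(33856 + 2024 - 1969 - 32936\right) = -43203 - \left(-716\right) 975 = -43203 + 698100 = 654897$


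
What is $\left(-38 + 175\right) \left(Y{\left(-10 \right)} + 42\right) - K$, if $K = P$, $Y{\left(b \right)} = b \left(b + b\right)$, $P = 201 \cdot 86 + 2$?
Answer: $15866$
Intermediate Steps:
$P = 17288$ ($P = 17286 + 2 = 17288$)
$Y{\left(b \right)} = 2 b^{2}$ ($Y{\left(b \right)} = b 2 b = 2 b^{2}$)
$K = 17288$
$\left(-38 + 175\right) \left(Y{\left(-10 \right)} + 42\right) - K = \left(-38 + 175\right) \left(2 \left(-10\right)^{2} + 42\right) - 17288 = 137 \left(2 \cdot 100 + 42\right) - 17288 = 137 \left(200 + 42\right) - 17288 = 137 \cdot 242 - 17288 = 33154 - 17288 = 15866$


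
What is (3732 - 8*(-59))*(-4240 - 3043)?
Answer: -30617732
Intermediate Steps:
(3732 - 8*(-59))*(-4240 - 3043) = (3732 + 472)*(-7283) = 4204*(-7283) = -30617732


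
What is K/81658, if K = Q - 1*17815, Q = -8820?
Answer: -26635/81658 ≈ -0.32618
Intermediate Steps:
K = -26635 (K = -8820 - 1*17815 = -8820 - 17815 = -26635)
K/81658 = -26635/81658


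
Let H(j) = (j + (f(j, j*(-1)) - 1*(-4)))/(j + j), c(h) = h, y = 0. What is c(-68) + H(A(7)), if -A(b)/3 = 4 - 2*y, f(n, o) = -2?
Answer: -811/12 ≈ -67.583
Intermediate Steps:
A(b) = -12 (A(b) = -3*(4 - 2*0) = -3*(4 + 0) = -3*4 = -12)
H(j) = (2 + j)/(2*j) (H(j) = (j + (-2 - 1*(-4)))/(j + j) = (j + (-2 + 4))/((2*j)) = (j + 2)*(1/(2*j)) = (2 + j)*(1/(2*j)) = (2 + j)/(2*j))
c(-68) + H(A(7)) = -68 + (½)*(2 - 12)/(-12) = -68 + (½)*(-1/12)*(-10) = -68 + 5/12 = -811/12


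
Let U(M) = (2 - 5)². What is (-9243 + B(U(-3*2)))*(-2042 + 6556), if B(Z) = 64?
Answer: -41434006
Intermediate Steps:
U(M) = 9 (U(M) = (-3)² = 9)
(-9243 + B(U(-3*2)))*(-2042 + 6556) = (-9243 + 64)*(-2042 + 6556) = -9179*4514 = -41434006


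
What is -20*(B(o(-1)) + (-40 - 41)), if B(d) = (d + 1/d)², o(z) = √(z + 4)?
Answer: 4540/3 ≈ 1513.3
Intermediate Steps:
o(z) = √(4 + z)
-20*(B(o(-1)) + (-40 - 41)) = -20*((1 + (√(4 - 1))²)²/(√(4 - 1))² + (-40 - 41)) = -20*((1 + (√3)²)²/(√3)² - 81) = -20*((1 + 3)²/3 - 81) = -20*((⅓)*4² - 81) = -20*((⅓)*16 - 81) = -20*(16/3 - 81) = -20*(-227/3) = 4540/3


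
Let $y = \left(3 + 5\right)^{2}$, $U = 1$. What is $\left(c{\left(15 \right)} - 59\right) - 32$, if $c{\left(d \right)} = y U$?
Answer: $-27$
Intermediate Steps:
$y = 64$ ($y = 8^{2} = 64$)
$c{\left(d \right)} = 64$ ($c{\left(d \right)} = 64 \cdot 1 = 64$)
$\left(c{\left(15 \right)} - 59\right) - 32 = \left(64 - 59\right) - 32 = 5 - 32 = -27$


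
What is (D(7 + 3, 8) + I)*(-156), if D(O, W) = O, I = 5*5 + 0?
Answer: -5460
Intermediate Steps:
I = 25 (I = 25 + 0 = 25)
(D(7 + 3, 8) + I)*(-156) = ((7 + 3) + 25)*(-156) = (10 + 25)*(-156) = 35*(-156) = -5460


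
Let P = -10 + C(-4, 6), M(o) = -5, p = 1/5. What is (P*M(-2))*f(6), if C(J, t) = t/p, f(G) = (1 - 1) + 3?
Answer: -300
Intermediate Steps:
p = ⅕ ≈ 0.20000
f(G) = 3 (f(G) = 0 + 3 = 3)
C(J, t) = 5*t (C(J, t) = t/(⅕) = t*5 = 5*t)
P = 20 (P = -10 + 5*6 = -10 + 30 = 20)
(P*M(-2))*f(6) = (20*(-5))*3 = -100*3 = -300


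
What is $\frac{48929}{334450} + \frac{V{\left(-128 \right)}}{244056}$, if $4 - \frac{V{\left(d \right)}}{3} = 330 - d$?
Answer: $\frac{957157927}{6802044100} \approx 0.14072$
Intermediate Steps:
$V{\left(d \right)} = -978 + 3 d$ ($V{\left(d \right)} = 12 - 3 \left(330 - d\right) = 12 + \left(-990 + 3 d\right) = -978 + 3 d$)
$\frac{48929}{334450} + \frac{V{\left(-128 \right)}}{244056} = \frac{48929}{334450} + \frac{-978 + 3 \left(-128\right)}{244056} = 48929 \cdot \frac{1}{334450} + \left(-978 - 384\right) \frac{1}{244056} = \frac{48929}{334450} - \frac{227}{40676} = \frac{957157927}{6802044100}$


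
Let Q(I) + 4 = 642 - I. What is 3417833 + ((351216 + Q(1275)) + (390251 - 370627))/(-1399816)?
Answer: 4784336948525/1399816 ≈ 3.4178e+6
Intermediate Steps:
Q(I) = 638 - I (Q(I) = -4 + (642 - I) = 638 - I)
3417833 + ((351216 + Q(1275)) + (390251 - 370627))/(-1399816) = 3417833 + ((351216 + (638 - 1*1275)) + (390251 - 370627))/(-1399816) = 3417833 + ((351216 + (638 - 1275)) + 19624)*(-1/1399816) = 3417833 + ((351216 - 637) + 19624)*(-1/1399816) = 3417833 + (350579 + 19624)*(-1/1399816) = 3417833 + 370203*(-1/1399816) = 3417833 - 370203/1399816 = 4784336948525/1399816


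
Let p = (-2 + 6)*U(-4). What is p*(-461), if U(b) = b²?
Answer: -29504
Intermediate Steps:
p = 64 (p = (-2 + 6)*(-4)² = 4*16 = 64)
p*(-461) = 64*(-461) = -29504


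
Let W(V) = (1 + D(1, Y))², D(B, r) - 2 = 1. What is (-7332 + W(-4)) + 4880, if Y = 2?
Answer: -2436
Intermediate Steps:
D(B, r) = 3 (D(B, r) = 2 + 1 = 3)
W(V) = 16 (W(V) = (1 + 3)² = 4² = 16)
(-7332 + W(-4)) + 4880 = (-7332 + 16) + 4880 = -7316 + 4880 = -2436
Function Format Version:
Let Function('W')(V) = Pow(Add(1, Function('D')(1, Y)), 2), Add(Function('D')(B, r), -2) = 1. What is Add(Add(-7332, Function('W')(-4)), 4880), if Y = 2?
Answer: -2436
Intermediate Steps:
Function('D')(B, r) = 3 (Function('D')(B, r) = Add(2, 1) = 3)
Function('W')(V) = 16 (Function('W')(V) = Pow(Add(1, 3), 2) = Pow(4, 2) = 16)
Add(Add(-7332, Function('W')(-4)), 4880) = Add(Add(-7332, 16), 4880) = Add(-7316, 4880) = -2436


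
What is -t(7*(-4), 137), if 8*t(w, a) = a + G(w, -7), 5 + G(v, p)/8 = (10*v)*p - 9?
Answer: -15705/8 ≈ -1963.1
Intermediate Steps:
G(v, p) = -112 + 80*p*v (G(v, p) = -40 + 8*((10*v)*p - 9) = -40 + 8*(10*p*v - 9) = -40 + 8*(-9 + 10*p*v) = -40 + (-72 + 80*p*v) = -112 + 80*p*v)
t(w, a) = -14 - 70*w + a/8 (t(w, a) = (a + (-112 + 80*(-7)*w))/8 = (a + (-112 - 560*w))/8 = (-112 + a - 560*w)/8 = -14 - 70*w + a/8)
-t(7*(-4), 137) = -(-14 - 490*(-4) + (1/8)*137) = -(-14 - 70*(-28) + 137/8) = -(-14 + 1960 + 137/8) = -1*15705/8 = -15705/8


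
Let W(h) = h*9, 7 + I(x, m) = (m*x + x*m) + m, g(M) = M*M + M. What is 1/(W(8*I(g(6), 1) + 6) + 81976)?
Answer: 1/87646 ≈ 1.1410e-5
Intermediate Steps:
g(M) = M + M**2 (g(M) = M**2 + M = M + M**2)
I(x, m) = -7 + m + 2*m*x (I(x, m) = -7 + ((m*x + x*m) + m) = -7 + ((m*x + m*x) + m) = -7 + (2*m*x + m) = -7 + (m + 2*m*x) = -7 + m + 2*m*x)
W(h) = 9*h
1/(W(8*I(g(6), 1) + 6) + 81976) = 1/(9*(8*(-7 + 1 + 2*1*(6*(1 + 6))) + 6) + 81976) = 1/(9*(8*(-7 + 1 + 2*1*(6*7)) + 6) + 81976) = 1/(9*(8*(-7 + 1 + 2*1*42) + 6) + 81976) = 1/(9*(8*(-7 + 1 + 84) + 6) + 81976) = 1/(9*(8*78 + 6) + 81976) = 1/(9*(624 + 6) + 81976) = 1/(9*630 + 81976) = 1/(5670 + 81976) = 1/87646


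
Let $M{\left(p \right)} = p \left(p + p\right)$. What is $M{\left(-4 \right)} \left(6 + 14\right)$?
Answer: $640$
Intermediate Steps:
$M{\left(p \right)} = 2 p^{2}$ ($M{\left(p \right)} = p 2 p = 2 p^{2}$)
$M{\left(-4 \right)} \left(6 + 14\right) = 2 \left(-4\right)^{2} \left(6 + 14\right) = 2 \cdot 16 \cdot 20 = 32 \cdot 20 = 640$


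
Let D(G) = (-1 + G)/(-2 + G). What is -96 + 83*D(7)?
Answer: 18/5 ≈ 3.6000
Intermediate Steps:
D(G) = (-1 + G)/(-2 + G)
-96 + 83*D(7) = -96 + 83*((-1 + 7)/(-2 + 7)) = -96 + 83*(6/5) = -96 + 498/5 = 18/5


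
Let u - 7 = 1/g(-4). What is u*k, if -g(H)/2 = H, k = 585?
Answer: 33345/8 ≈ 4168.1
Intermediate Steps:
g(H) = -2*H
u = 57/8 (u = 7 + 1/(-2*(-4)) = 7 + 1/8 = 7 + ⅛ = 57/8 ≈ 7.1250)
u*k = (57/8)*585 = 33345/8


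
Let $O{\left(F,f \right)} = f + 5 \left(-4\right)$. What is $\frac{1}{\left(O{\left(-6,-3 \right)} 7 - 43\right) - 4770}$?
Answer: $- \frac{1}{4974} \approx -0.00020105$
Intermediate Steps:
$O{\left(F,f \right)} = -20 + f$ ($O{\left(F,f \right)} = f - 20 = -20 + f$)
$\frac{1}{\left(O{\left(-6,-3 \right)} 7 - 43\right) - 4770} = \frac{1}{\left(\left(-20 - 3\right) 7 - 43\right) - 4770} = \frac{1}{\left(\left(-23\right) 7 - 43\right) - 4770} = \frac{1}{\left(-161 - 43\right) - 4770} = \frac{1}{-204 - 4770} = \frac{1}{-4974} = - \frac{1}{4974}$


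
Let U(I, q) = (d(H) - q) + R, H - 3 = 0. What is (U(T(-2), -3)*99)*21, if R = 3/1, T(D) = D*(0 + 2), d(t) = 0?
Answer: 12474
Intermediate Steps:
H = 3 (H = 3 + 0 = 3)
T(D) = 2*D (T(D) = D*2 = 2*D)
R = 3 (R = 3*1 = 3)
U(I, q) = 3 - q (U(I, q) = (0 - q) + 3 = -q + 3 = 3 - q)
(U(T(-2), -3)*99)*21 = ((3 - 1*(-3))*99)*21 = ((3 + 3)*99)*21 = (6*99)*21 = 594*21 = 12474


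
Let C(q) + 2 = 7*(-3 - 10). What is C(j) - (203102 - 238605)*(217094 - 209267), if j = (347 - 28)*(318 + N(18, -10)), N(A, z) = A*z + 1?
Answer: 277881888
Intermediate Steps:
N(A, z) = 1 + A*z
j = 44341 (j = (347 - 28)*(318 + (1 + 18*(-10))) = 319*(318 + (1 - 180)) = 319*(318 - 179) = 319*139 = 44341)
C(q) = -93 (C(q) = -2 + 7*(-3 - 10) = -2 + 7*(-13) = -2 - 91 = -93)
C(j) - (203102 - 238605)*(217094 - 209267) = -93 - (203102 - 238605)*(217094 - 209267) = -93 - (-35503)*7827 = -93 - 1*(-277881981) = -93 + 277881981 = 277881888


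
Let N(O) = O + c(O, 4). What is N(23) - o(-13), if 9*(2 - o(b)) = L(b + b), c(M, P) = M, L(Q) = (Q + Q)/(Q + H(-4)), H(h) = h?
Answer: 5966/135 ≈ 44.193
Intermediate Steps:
L(Q) = 2*Q/(-4 + Q) (L(Q) = (Q + Q)/(Q - 4) = (2*Q)/(-4 + Q) = 2*Q/(-4 + Q))
o(b) = 2 - 4*b/(9*(-4 + 2*b)) (o(b) = 2 - 2*(b + b)/(9*(-4 + (b + b))) = 2 - 2*2*b/(9*(-4 + 2*b)) = 2 - 4*b/(9*(-4 + 2*b)))
N(O) = 2*O (N(O) = O + O = 2*O)
N(23) - o(-13) = 2*23 - 4*(-9 + 4*(-13))/(9*(-2 - 13)) = 46 - 4*(-9 - 52)/(9*(-15)) = 46 - 4*(-1)*(-61)/(9*15) = 46 - 1*244/135 = 46 - 244/135 = 5966/135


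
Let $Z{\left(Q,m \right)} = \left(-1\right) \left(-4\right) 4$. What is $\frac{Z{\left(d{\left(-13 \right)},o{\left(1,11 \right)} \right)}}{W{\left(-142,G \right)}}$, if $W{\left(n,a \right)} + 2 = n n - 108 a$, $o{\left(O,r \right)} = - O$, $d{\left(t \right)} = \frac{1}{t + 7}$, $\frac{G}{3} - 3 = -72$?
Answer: $\frac{8}{21259} \approx 0.00037631$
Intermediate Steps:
$G = -207$ ($G = 9 + 3 \left(-72\right) = 9 - 216 = -207$)
$d{\left(t \right)} = \frac{1}{7 + t}$
$W{\left(n,a \right)} = -2 + n^{2} - 108 a$ ($W{\left(n,a \right)} = -2 - \left(108 a - n n\right) = -2 - \left(- n^{2} + 108 a\right) = -2 + n^{2} - 108 a$)
$Z{\left(Q,m \right)} = 16$ ($Z{\left(Q,m \right)} = 4 \cdot 4 = 16$)
$\frac{Z{\left(d{\left(-13 \right)},o{\left(1,11 \right)} \right)}}{W{\left(-142,G \right)}} = \frac{16}{-2 + \left(-142\right)^{2} - -22356} = \frac{16}{-2 + 20164 + 22356} = \frac{16}{42518} = 16 \cdot \frac{1}{42518} = \frac{8}{21259}$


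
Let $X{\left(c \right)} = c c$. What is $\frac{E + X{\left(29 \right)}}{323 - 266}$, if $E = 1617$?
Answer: $\frac{2458}{57} \approx 43.123$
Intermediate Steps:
$X{\left(c \right)} = c^{2}$
$\frac{E + X{\left(29 \right)}}{323 - 266} = \frac{1617 + 29^{2}}{323 - 266} = \frac{1617 + 841}{57} = 2458 \cdot \frac{1}{57} = \frac{2458}{57}$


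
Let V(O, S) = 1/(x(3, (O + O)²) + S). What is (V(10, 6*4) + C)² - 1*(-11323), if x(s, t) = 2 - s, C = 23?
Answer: 6270767/529 ≈ 11854.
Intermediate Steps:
V(O, S) = 1/(-1 + S) (V(O, S) = 1/((2 - 1*3) + S) = 1/((2 - 3) + S) = 1/(-1 + S))
(V(10, 6*4) + C)² - 1*(-11323) = (1/(-1 + 6*4) + 23)² - 1*(-11323) = (1/(-1 + 24) + 23)² + 11323 = (1/23 + 23)² + 11323 = (530/23)² + 11323 = 280900/529 + 11323 = 6270767/529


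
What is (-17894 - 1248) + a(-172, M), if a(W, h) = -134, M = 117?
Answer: -19276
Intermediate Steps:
(-17894 - 1248) + a(-172, M) = (-17894 - 1248) - 134 = -19142 - 134 = -19276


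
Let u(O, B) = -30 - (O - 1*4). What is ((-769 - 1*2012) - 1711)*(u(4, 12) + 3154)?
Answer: -14033008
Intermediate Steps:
u(O, B) = -26 - O (u(O, B) = -30 - (O - 4) = -30 - (-4 + O) = -30 + (4 - O) = -26 - O)
((-769 - 1*2012) - 1711)*(u(4, 12) + 3154) = ((-769 - 1*2012) - 1711)*((-26 - 1*4) + 3154) = ((-769 - 2012) - 1711)*((-26 - 4) + 3154) = (-2781 - 1711)*(-30 + 3154) = -4492*3124 = -14033008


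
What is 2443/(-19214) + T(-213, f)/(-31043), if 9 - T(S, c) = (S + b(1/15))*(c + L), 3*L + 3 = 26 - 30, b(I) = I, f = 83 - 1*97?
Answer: -413387591/26840709090 ≈ -0.015402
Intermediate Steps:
f = -14 (f = 83 - 97 = -14)
L = -7/3 (L = -1 + (26 - 30)/3 = -1 + (1/3)*(-4) = -1 - 4/3 = -7/3 ≈ -2.3333)
T(S, c) = 9 - (-7/3 + c)*(1/15 + S) (T(S, c) = 9 - (S + 1/15)*(c - 7/3) = 9 - (S + 1/15)*(-7/3 + c) = 9 - (1/15 + S)*(-7/3 + c) = 9 - (-7/3 + c)*(1/15 + S))
2443/(-19214) + T(-213, f)/(-31043) = 2443/(-19214) + (412/45 - 1/15*(-14) + (7/3)*(-213) - 1*(-213)*(-14))/(-31043) = 2443*(-1/19214) + (412/45 + 14/15 - 497 - 2982)*(-1/31043) = -2443/19214 - 156101/45*(-1/31043) = -2443/19214 + 156101/1396935 = -413387591/26840709090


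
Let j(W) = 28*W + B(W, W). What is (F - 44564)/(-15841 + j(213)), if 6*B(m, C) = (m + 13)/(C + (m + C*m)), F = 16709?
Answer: 3826859175/1356951532 ≈ 2.8202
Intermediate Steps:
B(m, C) = (13 + m)/(6*(C + m + C*m)) (B(m, C) = ((m + 13)/(C + (m + C*m)))/6 = ((13 + m)/(C + m + C*m))/6 = (13 + m)/(6*(C + m + C*m)))
j(W) = 28*W + (13/6 + W/6)/(W² + 2*W) (j(W) = 28*W + (13/6 + W/6)/(W + W + W*W) = 28*W + (13/6 + W/6)/(W + W + W²) = 28*W + (13/6 + W/6)/(W² + 2*W))
(F - 44564)/(-15841 + j(213)) = (16709 - 44564)/(-15841 + (⅙)*(13 + 213 + 168*213²*(2 + 213))/(213*(2 + 213))) = -27855/(-15841 + (⅙)*(1/213)*(13 + 213 + 168*45369*215)/215) = -27855/(-15841 + (⅙)*(1/213)*(1/215)*(13 + 213 + 1638728280)) = -27855/(-15841 + (⅙)*(1/213)*(1/215)*1638728506) = -27855/(-15841 + 819364253/137385) = -27855/(-1356951532/137385) = -27855*(-137385/1356951532) = 3826859175/1356951532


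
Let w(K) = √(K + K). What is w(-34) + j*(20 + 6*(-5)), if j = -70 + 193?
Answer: -1230 + 2*I*√17 ≈ -1230.0 + 8.2462*I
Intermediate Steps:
j = 123
w(K) = √2*√K (w(K) = √(2*K) = √2*√K)
w(-34) + j*(20 + 6*(-5)) = √2*√(-34) + 123*(20 + 6*(-5)) = √2*(I*√34) + 123*(20 - 30) = 2*I*√17 + 123*(-10) = 2*I*√17 - 1230 = -1230 + 2*I*√17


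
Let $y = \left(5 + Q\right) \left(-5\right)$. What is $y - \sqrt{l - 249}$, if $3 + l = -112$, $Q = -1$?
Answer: $-20 - 2 i \sqrt{91} \approx -20.0 - 19.079 i$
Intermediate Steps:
$l = -115$ ($l = -3 - 112 = -115$)
$y = -20$ ($y = \left(5 - 1\right) \left(-5\right) = 4 \left(-5\right) = -20$)
$y - \sqrt{l - 249} = -20 - \sqrt{-115 - 249} = -20 - \sqrt{-364} = -20 - 2 i \sqrt{91}$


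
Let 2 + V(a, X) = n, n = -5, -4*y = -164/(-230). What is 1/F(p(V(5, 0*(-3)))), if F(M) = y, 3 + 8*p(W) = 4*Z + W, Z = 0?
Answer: -230/41 ≈ -5.6098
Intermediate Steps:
y = -41/230 (y = -(-41)/(-230) = -(-41)*(-1)/230 = -1/4*82/115 = -41/230 ≈ -0.17826)
V(a, X) = -7 (V(a, X) = -2 - 5 = -7)
p(W) = -3/8 + W/8 (p(W) = -3/8 + (4*0 + W)/8 = -3/8 + (0 + W)/8 = -3/8 + W/8)
F(M) = -41/230
1/F(p(V(5, 0*(-3)))) = 1/(-41/230) = -230/41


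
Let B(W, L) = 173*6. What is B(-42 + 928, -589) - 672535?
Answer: -671497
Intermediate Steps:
B(W, L) = 1038
B(-42 + 928, -589) - 672535 = 1038 - 672535 = -671497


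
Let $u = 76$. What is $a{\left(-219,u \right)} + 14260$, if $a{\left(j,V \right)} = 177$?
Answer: $14437$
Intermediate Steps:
$a{\left(-219,u \right)} + 14260 = 177 + 14260 = 14437$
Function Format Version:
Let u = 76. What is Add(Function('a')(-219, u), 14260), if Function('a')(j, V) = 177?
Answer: 14437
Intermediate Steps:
Add(Function('a')(-219, u), 14260) = Add(177, 14260) = 14437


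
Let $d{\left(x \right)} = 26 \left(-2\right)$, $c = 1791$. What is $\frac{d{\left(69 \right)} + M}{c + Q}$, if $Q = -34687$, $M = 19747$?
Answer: $- \frac{19695}{32896} \approx -0.59871$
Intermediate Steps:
$d{\left(x \right)} = -52$
$\frac{d{\left(69 \right)} + M}{c + Q} = \frac{-52 + 19747}{1791 - 34687} = \frac{19695}{-32896} = 19695 \left(- \frac{1}{32896}\right) = - \frac{19695}{32896}$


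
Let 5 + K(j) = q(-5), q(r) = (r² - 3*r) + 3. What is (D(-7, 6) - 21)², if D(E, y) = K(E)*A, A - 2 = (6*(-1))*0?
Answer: 3025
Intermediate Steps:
A = 2 (A = 2 + (6*(-1))*0 = 2 - 6*0 = 2 + 0 = 2)
q(r) = 3 + r² - 3*r
K(j) = 38 (K(j) = -5 + (3 + (-5)² - 3*(-5)) = -5 + (3 + 25 + 15) = -5 + 43 = 38)
D(E, y) = 76 (D(E, y) = 38*2 = 76)
(D(-7, 6) - 21)² = (76 - 21)² = 55² = 3025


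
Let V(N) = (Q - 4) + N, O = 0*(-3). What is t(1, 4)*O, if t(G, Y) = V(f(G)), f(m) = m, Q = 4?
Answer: 0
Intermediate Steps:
O = 0
V(N) = N (V(N) = (4 - 4) + N = 0 + N = N)
t(G, Y) = G
t(1, 4)*O = 1*0 = 0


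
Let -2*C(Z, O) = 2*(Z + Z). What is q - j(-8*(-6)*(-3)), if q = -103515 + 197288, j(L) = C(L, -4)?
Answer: 93485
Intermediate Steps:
C(Z, O) = -2*Z (C(Z, O) = -(Z + Z) = -2*Z)
j(L) = -2*L
q = 93773
q - j(-8*(-6)*(-3)) = 93773 - (-2)*-8*(-6)*(-3) = 93773 - (-2)*48*(-3) = 93773 - (-2)*(-144) = 93773 - 1*288 = 93773 - 288 = 93485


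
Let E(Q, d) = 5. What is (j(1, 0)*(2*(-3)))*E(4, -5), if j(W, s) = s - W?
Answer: 30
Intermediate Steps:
(j(1, 0)*(2*(-3)))*E(4, -5) = ((0 - 1*1)*(2*(-3)))*5 = ((0 - 1)*(-6))*5 = -1*(-6)*5 = 6*5 = 30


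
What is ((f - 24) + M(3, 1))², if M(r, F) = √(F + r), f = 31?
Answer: 81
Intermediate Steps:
((f - 24) + M(3, 1))² = ((31 - 24) + √(1 + 3))² = (7 + √4)² = (7 + 2)² = 9² = 81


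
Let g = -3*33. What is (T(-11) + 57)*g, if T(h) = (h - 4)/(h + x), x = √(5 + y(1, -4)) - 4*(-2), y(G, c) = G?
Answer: -7128 - 495*√6 ≈ -8340.5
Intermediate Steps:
x = 8 + √6 (x = √(5 + 1) - 4*(-2) = √6 + 8 = 8 + √6 ≈ 10.449)
T(h) = (-4 + h)/(8 + h + √6) (T(h) = (h - 4)/(h + (8 + √6)) = (-4 + h)/(8 + h + √6))
g = -99
(T(-11) + 57)*g = ((-4 - 11)/(8 - 11 + √6) + 57)*(-99) = (-15/(-3 + √6) + 57)*(-99) = (57 - 15/(-3 + √6))*(-99) = -5643 + 1485/(-3 + √6)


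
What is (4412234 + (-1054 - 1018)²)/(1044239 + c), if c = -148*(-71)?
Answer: 8705418/1054747 ≈ 8.2536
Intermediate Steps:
c = 10508
(4412234 + (-1054 - 1018)²)/(1044239 + c) = (4412234 + (-1054 - 1018)²)/(1044239 + 10508) = (4412234 + (-2072)²)/1054747 = (4412234 + 4293184)*(1/1054747) = 8705418*(1/1054747) = 8705418/1054747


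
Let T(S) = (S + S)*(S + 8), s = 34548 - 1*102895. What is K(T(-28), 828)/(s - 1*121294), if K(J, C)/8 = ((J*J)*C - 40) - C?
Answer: -8309138656/189641 ≈ -43815.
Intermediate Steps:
s = -68347 (s = 34548 - 102895 = -68347)
T(S) = 2*S*(8 + S) (T(S) = (2*S)*(8 + S) = 2*S*(8 + S))
K(J, C) = -320 - 8*C + 8*C*J² (K(J, C) = 8*(((J*J)*C - 40) - C) = 8*((J²*C - 40) - C) = 8*((C*J² - 40) - C) = 8*((-40 + C*J²) - C) = 8*(-40 - C + C*J²) = -320 - 8*C + 8*C*J²)
K(T(-28), 828)/(s - 1*121294) = (-320 - 8*828 + 8*828*(2*(-28)*(8 - 28))²)/(-68347 - 1*121294) = (-320 - 6624 + 8*828*(2*(-28)*(-20))²)/(-68347 - 121294) = (-320 - 6624 + 8*828*1120²)/(-189641) = (-320 - 6624 + 8*828*1254400)*(-1/189641) = (-320 - 6624 + 8309145600)*(-1/189641) = 8309138656*(-1/189641) = -8309138656/189641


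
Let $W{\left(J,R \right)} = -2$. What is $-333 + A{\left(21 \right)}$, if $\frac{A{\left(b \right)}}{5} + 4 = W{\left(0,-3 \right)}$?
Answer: $-363$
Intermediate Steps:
$A{\left(b \right)} = -30$ ($A{\left(b \right)} = -20 + 5 \left(-2\right) = -20 - 10 = -30$)
$-333 + A{\left(21 \right)} = -333 - 30 = -363$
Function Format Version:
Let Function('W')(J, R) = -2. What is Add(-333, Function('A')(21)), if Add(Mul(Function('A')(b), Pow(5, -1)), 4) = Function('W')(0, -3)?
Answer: -363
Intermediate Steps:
Function('A')(b) = -30 (Function('A')(b) = Add(-20, Mul(5, -2)) = Add(-20, -10) = -30)
Add(-333, Function('A')(21)) = Add(-333, -30) = -363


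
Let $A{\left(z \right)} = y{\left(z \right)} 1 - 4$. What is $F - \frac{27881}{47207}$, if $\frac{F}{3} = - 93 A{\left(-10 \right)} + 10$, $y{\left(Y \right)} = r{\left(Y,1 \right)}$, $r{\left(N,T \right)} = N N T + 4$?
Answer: $- \frac{1315686971}{47207} \approx -27871.0$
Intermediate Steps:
$r{\left(N,T \right)} = 4 + T N^{2}$ ($r{\left(N,T \right)} = N^{2} T + 4 = T N^{2} + 4 = 4 + T N^{2}$)
$y{\left(Y \right)} = 4 + Y^{2}$ ($y{\left(Y \right)} = 4 + 1 Y^{2} = 4 + Y^{2}$)
$A{\left(z \right)} = z^{2}$ ($A{\left(z \right)} = \left(4 + z^{2}\right) 1 - 4 = \left(4 + z^{2}\right) - 4 = z^{2}$)
$F = -27870$ ($F = 3 \left(- 93 \left(-10\right)^{2} + 10\right) = 3 \left(\left(-93\right) 100 + 10\right) = 3 \left(-9300 + 10\right) = 3 \left(-9290\right) = -27870$)
$F - \frac{27881}{47207} = -27870 - \frac{27881}{47207} = - \frac{1315686971}{47207}$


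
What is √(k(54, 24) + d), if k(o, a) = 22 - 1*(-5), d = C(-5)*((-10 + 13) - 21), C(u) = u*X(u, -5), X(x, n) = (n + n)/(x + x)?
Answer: 3*√13 ≈ 10.817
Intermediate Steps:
X(x, n) = n/x (X(x, n) = (2*n)/((2*x)) = (2*n)*(1/(2*x)) = n/x)
C(u) = -5 (C(u) = u*(-5/u) = -5)
d = 90 (d = -5*((-10 + 13) - 21) = -5*(3 - 21) = -5*(-18) = 90)
k(o, a) = 27 (k(o, a) = 22 + 5 = 27)
√(k(54, 24) + d) = √(27 + 90) = √117 = 3*√13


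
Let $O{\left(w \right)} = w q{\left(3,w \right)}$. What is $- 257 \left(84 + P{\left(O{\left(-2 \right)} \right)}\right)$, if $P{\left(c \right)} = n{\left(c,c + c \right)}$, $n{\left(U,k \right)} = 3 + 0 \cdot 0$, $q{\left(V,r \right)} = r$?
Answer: $-22359$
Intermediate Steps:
$O{\left(w \right)} = w^{2}$ ($O{\left(w \right)} = w w = w^{2}$)
$n{\left(U,k \right)} = 3$ ($n{\left(U,k \right)} = 3 + 0 = 3$)
$P{\left(c \right)} = 3$
$- 257 \left(84 + P{\left(O{\left(-2 \right)} \right)}\right) = - 257 \left(84 + 3\right) = \left(-257\right) 87 = -22359$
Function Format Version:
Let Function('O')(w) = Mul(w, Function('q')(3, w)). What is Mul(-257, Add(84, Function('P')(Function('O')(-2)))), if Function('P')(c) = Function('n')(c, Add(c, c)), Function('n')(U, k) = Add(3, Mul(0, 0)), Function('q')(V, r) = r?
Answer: -22359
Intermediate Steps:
Function('O')(w) = Pow(w, 2) (Function('O')(w) = Mul(w, w) = Pow(w, 2))
Function('n')(U, k) = 3 (Function('n')(U, k) = Add(3, 0) = 3)
Function('P')(c) = 3
Mul(-257, Add(84, Function('P')(Function('O')(-2)))) = Mul(-257, Add(84, 3)) = Mul(-257, 87) = -22359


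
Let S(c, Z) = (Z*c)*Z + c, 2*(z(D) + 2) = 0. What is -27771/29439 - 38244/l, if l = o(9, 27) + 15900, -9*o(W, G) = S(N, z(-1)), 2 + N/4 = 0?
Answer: -1175660582/351158205 ≈ -3.3479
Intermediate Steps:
N = -8 (N = -8 + 4*0 = -8 + 0 = -8)
z(D) = -2 (z(D) = -2 + (1/2)*0 = -2 + 0 = -2)
S(c, Z) = c + c*Z**2 (S(c, Z) = c*Z**2 + c = c + c*Z**2)
o(W, G) = 40/9 (o(W, G) = -(-8)*(1 + (-2)**2)/9 = -(-8)*(1 + 4)/9 = -(-8)*5/9 = -1/9*(-40) = 40/9)
l = 143140/9 (l = 40/9 + 15900 = 143140/9 ≈ 15904.)
-27771/29439 - 38244/l = -27771/29439 - 38244/143140/9 = -27771*1/29439 - 38244*9/143140 = -9257/9813 - 86049/35785 = -1175660582/351158205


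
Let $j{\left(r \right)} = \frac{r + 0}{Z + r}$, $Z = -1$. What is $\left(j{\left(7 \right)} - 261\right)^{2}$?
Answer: $\frac{2430481}{36} \approx 67513.0$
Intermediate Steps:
$j{\left(r \right)} = \frac{r}{-1 + r}$ ($j{\left(r \right)} = \frac{r + 0}{-1 + r} = \frac{r}{-1 + r}$)
$\left(j{\left(7 \right)} - 261\right)^{2} = \left(\frac{7}{-1 + 7} - 261\right)^{2} = \left(\frac{7}{6} - 261\right)^{2} = \left(- \frac{1559}{6}\right)^{2} = \frac{2430481}{36}$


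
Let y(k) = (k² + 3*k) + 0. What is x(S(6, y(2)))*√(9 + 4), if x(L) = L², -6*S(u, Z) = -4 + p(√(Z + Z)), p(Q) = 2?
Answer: √13/9 ≈ 0.40062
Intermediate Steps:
y(k) = k² + 3*k
S(u, Z) = ⅓ (S(u, Z) = -(-4 + 2)/6 = -⅙*(-2) = ⅓)
x(S(6, y(2)))*√(9 + 4) = (⅓)²*√(9 + 4) = √13/9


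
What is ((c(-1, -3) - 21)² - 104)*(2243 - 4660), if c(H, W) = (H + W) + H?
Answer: -1382524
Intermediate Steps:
c(H, W) = W + 2*H
((c(-1, -3) - 21)² - 104)*(2243 - 4660) = (((-3 + 2*(-1)) - 21)² - 104)*(2243 - 4660) = (((-3 - 2) - 21)² - 104)*(-2417) = ((-5 - 21)² - 104)*(-2417) = ((-26)² - 104)*(-2417) = (676 - 104)*(-2417) = 572*(-2417) = -1382524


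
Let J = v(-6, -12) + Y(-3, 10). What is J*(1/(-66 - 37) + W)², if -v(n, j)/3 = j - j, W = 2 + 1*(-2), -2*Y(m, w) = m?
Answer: 3/21218 ≈ 0.00014139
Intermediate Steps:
Y(m, w) = -m/2
W = 0 (W = 2 - 2 = 0)
v(n, j) = 0 (v(n, j) = -3*(j - j) = -3*0 = 0)
J = 3/2 (J = 0 - ½*(-3) = 0 + 3/2 = 3/2 ≈ 1.5000)
J*(1/(-66 - 37) + W)² = 3*(1/(-66 - 37) + 0)²/2 = 3*(1/(-103) + 0)²/2 = 3*(-1/103 + 0)²/2 = 3*(-1/103)²/2 = (3/2)*(1/10609) = 3/21218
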